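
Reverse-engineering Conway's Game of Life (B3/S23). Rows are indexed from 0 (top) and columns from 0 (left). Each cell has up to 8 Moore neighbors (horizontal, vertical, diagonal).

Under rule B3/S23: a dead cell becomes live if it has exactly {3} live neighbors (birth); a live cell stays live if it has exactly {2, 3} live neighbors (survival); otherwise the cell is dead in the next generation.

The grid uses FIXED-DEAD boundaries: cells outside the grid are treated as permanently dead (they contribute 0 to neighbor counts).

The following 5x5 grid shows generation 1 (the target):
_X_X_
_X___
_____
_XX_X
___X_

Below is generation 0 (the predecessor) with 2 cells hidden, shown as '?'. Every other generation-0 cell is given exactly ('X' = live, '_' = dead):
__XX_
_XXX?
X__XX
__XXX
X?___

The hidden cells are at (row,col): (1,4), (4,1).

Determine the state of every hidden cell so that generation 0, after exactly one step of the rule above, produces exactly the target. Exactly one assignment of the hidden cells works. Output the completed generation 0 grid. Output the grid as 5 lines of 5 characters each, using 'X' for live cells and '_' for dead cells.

Answer: __XX_
_XXX_
X__XX
__XXX
X____

Derivation:
Hidden generation-0 cells (in order): (1,4), (4,1).
A hidden cell only influences target cells in its own 3x3 neighborhood. Try each of the 2^2 = 4 assignments, step the completed generation 0 forward once under B3/S23, and compare with the target:
  (1,4)=_ (4,1)=_ -> step reproduces the target at every cell -> ACCEPT
  (1,4)=_ (4,1)=X -> step gives (3,0)='X' but target has '_' -> reject
  (1,4)=X (4,1)=_ -> step gives (0,3)='_' but target has 'X' -> reject
  (1,4)=X (4,1)=X -> step gives (0,3)='_' but target has 'X' -> reject
Unique solution: (1,4)=dead, (4,1)=dead.
Check: live-neighbor counts of every cell in the completed generation 0:
13432
23554
14664
23243
02232
Applying B3/S23 to generation 0 with these counts gives:
_X_X_
_X___
_____
_XX_X
___X_
which matches the target exactly.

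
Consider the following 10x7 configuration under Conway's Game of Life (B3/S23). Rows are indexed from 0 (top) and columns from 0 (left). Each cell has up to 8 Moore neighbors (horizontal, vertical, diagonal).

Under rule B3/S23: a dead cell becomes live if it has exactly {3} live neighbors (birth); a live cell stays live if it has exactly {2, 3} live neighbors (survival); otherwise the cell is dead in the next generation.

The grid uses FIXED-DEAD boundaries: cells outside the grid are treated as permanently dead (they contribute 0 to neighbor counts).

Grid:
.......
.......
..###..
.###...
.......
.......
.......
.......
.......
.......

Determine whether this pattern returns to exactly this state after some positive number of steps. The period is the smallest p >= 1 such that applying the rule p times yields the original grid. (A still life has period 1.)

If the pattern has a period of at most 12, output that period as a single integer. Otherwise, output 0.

Simulating and comparing each generation to the original:
Gen 0 (original, given above): 6 live cells
Gen 1: 6 live cells, differs from original
Gen 2: 6 live cells, MATCHES original -> period = 2

Answer: 2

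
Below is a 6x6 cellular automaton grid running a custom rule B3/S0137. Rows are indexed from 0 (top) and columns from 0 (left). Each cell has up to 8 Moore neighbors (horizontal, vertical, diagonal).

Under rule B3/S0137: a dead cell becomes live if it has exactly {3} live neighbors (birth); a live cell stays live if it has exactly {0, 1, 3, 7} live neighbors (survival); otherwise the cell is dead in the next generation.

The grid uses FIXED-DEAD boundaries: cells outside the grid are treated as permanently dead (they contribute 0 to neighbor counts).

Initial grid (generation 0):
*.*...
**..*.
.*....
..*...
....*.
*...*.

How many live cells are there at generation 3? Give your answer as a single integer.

Simulating step by step:
Generation 0 (given above): 10 live cells
Generation 1: 12 live cells
..*...
*.*.*.
***...
..*...
...**.
*...*.
Generation 2: 10 live cells
.***..
..*.*.
..*...
..*...
...*..
*..*..
Generation 3: 8 live cells
..**..
....*.
.*....
...*..
..*...
*..*..
Population at generation 3: 8

Answer: 8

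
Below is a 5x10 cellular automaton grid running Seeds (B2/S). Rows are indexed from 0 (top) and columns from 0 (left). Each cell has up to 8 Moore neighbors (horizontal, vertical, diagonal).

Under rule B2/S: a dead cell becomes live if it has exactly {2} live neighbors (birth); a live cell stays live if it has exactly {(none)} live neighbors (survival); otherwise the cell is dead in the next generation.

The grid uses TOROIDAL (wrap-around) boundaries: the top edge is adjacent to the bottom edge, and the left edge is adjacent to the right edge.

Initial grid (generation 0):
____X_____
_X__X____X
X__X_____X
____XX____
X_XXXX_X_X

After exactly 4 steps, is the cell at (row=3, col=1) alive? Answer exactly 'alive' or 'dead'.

Simulating step by step:
Generation 0 (given above): 16 live cells
Generation 1: 9 live cells
______X___
__X__X__X_
_XX_____X_
__________
_X______X_
Generation 2: 16 live cells
_XX__X__XX
___X__X__X
___X___X_X
X______XXX
_______X__
Generation 3: 7 live cells
___XX_____
_X___X____
__X_X_____
__________
__X_______
Generation 4: 8 live cells
_X___X____
__________
_X_X_X____
_XX_______
____X_____

Cell (3,1) at generation 4: 1 -> alive

Answer: alive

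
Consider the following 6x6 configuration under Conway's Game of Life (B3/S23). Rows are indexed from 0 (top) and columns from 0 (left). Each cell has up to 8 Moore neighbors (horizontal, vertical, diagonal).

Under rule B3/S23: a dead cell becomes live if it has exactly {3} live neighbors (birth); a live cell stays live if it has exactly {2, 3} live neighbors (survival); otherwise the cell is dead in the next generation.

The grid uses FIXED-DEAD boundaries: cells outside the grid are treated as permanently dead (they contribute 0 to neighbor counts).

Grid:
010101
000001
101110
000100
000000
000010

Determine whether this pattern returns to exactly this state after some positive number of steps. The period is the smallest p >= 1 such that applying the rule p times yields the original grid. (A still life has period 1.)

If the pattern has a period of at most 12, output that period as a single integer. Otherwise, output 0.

Simulating and comparing each generation to the original:
Gen 0 (original, given above): 10 live cells
Gen 1: 9 live cells, differs from original
Gen 2: 7 live cells, differs from original
Gen 3: 9 live cells, differs from original
Gen 4: 10 live cells, differs from original
Gen 5: 14 live cells, differs from original
Gen 6: 10 live cells, differs from original
Gen 7: 8 live cells, differs from original
Gen 8: 14 live cells, differs from original
Gen 9: 4 live cells, differs from original
Gen 10: 0 live cells, differs from original
Gen 11: 0 live cells, differs from original
Gen 12: 0 live cells, differs from original
No period found within 12 steps.

Answer: 0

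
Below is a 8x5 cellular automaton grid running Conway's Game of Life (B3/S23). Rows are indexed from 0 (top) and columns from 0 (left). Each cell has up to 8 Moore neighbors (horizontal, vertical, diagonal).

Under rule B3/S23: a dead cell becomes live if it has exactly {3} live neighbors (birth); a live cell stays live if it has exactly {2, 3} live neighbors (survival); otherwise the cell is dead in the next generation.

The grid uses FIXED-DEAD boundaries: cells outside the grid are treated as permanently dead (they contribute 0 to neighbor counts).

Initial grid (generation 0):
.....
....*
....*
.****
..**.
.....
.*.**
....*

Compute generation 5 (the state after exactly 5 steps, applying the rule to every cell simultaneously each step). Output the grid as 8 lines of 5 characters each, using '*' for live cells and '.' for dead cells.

Simulating step by step:
Generation 0 (given above): 12 live cells
Generation 1: 11 live cells
.....
.....
..*.*
.*..*
.*..*
....*
...**
...**
Generation 2: 9 live cells
.....
.....
...*.
.**.*
...**
....*
.....
...**
Generation 3: 10 live cells
.....
.....
..**.
..*.*
..*.*
...**
...**
.....
Generation 4: 10 live cells
.....
.....
..**.
.**.*
..*.*
..*..
...**
.....
Generation 5: 9 live cells
(generation 5 grid is the final answer)

Answer: .....
.....
.***.
.*..*
..*..
..*.*
...*.
.....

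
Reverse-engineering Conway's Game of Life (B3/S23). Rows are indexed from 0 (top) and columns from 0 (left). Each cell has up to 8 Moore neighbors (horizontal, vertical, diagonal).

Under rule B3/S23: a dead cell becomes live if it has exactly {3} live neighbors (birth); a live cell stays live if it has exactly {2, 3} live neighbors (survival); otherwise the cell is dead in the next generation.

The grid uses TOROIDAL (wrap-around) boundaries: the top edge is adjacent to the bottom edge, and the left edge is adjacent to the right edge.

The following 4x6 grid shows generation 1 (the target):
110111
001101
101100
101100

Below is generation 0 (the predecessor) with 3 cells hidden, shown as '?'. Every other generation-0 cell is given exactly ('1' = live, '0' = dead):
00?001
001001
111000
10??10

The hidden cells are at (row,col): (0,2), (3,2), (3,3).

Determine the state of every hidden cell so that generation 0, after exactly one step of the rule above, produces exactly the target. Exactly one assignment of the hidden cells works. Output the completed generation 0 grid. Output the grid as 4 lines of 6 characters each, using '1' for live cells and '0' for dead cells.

Hidden generation-0 cells (in order): (0,2), (3,2), (3,3).
A hidden cell only influences target cells in its own 3x3 neighborhood. Try each of the 2^3 = 8 assignments, step the completed generation 0 forward once under B3/S23, and compare with the target:
  (0,2)=0 (3,2)=0 (3,3)=0 -> step gives (0,1)='0' but target has '1' -> reject
  (0,2)=0 (3,2)=0 (3,3)=1 -> step gives (0,1)='0' but target has '1' -> reject
  (0,2)=0 (3,2)=1 (3,3)=0 -> step gives (1,3)='0' but target has '1' -> reject
  (0,2)=0 (3,2)=1 (3,3)=1 -> step gives (0,2)='1' but target has '0' -> reject
  (0,2)=1 (3,2)=0 (3,3)=0 -> step reproduces the target at every cell -> ACCEPT
  (0,2)=1 (3,2)=0 (3,3)=1 -> step gives (0,2)='1' but target has '0' -> reject
  (0,2)=1 (3,2)=1 (3,3)=0 -> step gives (0,1)='0' but target has '1' -> reject
  (0,2)=1 (3,2)=1 (3,3)=1 -> step gives (0,1)='0' but target has '1' -> reject
Unique solution: (0,2)=live, (3,2)=dead, (3,3)=dead.
Check: live-neighbor counts of every cell in the completed generation 0:
331333
453322
342324
353314
Applying B3/S23 to generation 0 with these counts gives:
110111
001101
101100
101100
which matches the target exactly.

Answer: 001001
001001
111000
100010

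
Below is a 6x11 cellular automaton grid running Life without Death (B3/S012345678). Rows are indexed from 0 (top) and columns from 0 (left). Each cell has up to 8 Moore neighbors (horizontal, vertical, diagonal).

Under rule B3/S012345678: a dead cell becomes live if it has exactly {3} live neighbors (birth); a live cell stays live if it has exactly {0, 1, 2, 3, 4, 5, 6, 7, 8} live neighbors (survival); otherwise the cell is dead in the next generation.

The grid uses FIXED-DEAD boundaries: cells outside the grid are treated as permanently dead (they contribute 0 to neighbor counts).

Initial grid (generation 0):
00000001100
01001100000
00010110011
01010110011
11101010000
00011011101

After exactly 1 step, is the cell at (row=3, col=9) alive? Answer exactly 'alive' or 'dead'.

Simulating step by step:
Generation 0 (given above): 27 live cells
Generation 1: 36 live cells
00000001100
01001101110
00010110011
11010111011
11101010101
01111011101

Cell (3,9) at generation 1: 1 -> alive

Answer: alive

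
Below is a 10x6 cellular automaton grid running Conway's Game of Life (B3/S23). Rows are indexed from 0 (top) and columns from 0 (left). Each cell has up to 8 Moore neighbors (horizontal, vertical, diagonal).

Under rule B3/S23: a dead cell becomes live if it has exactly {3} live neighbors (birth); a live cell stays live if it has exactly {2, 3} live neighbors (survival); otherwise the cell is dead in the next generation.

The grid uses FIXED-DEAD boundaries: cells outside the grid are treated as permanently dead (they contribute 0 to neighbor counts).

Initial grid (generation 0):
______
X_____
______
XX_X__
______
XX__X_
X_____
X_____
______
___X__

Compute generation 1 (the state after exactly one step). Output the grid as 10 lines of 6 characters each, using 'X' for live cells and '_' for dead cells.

Simulating step by step:
Generation 0 (given above): 10 live cells
Generation 1: 6 live cells
(generation 1 grid is the final answer)

Answer: ______
______
XX____
______
__X___
XX____
X_____
______
______
______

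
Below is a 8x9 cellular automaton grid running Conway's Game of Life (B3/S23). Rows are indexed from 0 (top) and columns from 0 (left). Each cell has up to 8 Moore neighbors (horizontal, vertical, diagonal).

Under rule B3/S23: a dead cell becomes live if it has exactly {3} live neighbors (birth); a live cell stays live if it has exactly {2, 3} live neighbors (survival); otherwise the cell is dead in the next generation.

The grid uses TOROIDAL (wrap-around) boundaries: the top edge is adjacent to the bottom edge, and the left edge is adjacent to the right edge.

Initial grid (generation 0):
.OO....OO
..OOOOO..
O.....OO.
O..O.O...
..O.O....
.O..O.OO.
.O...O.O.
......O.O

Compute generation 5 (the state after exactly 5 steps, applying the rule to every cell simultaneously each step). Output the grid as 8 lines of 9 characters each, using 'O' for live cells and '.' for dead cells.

Simulating step by step:
Generation 0 (given above): 26 live cells
Generation 1: 37 live cells
OOO.O...O
O.OOOO...
.OO....OO
.O.OOOO.O
.OO.O.O..
.OOOO.OO.
O....O..O
.OO...O.O
Generation 2: 21 live cells
....O..OO
....OO.O.
.......OO
....O.O.O
.........
....O.OOO
....OO..O
..OO.O...
Generation 3: 19 live cells
.......OO
....OO...
....O...O
........O
......O.O
....O.OOO
........O
...O.OOOO
Generation 4: 21 live cells
........O
....OO.OO
....OO...
O.......O
O....OO.O
O....OO.O
O...O....
O.....O..
Generation 5: 31 live cells
(generation 5 grid is the final answer)

Answer: O....OO.O
....OOOOO
O...OOOO.
O...O.OOO
.O...OO..
.O..O.O..
OO....OO.
O.......O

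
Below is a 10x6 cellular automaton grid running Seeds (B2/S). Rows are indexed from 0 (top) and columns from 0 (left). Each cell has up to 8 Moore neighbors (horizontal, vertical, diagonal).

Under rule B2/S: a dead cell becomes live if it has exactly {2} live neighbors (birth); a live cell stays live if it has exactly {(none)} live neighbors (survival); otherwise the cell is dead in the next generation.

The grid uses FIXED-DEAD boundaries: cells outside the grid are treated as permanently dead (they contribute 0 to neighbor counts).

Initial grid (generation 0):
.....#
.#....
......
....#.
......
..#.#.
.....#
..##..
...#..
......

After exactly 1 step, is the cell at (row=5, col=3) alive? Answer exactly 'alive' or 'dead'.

Answer: alive

Derivation:
Simulating step by step:
Generation 0 (given above): 9 live cells
Generation 1: 6 live cells
......
......
......
......
....##
...#.#
.#....
......
....#.
......

Cell (5,3) at generation 1: 1 -> alive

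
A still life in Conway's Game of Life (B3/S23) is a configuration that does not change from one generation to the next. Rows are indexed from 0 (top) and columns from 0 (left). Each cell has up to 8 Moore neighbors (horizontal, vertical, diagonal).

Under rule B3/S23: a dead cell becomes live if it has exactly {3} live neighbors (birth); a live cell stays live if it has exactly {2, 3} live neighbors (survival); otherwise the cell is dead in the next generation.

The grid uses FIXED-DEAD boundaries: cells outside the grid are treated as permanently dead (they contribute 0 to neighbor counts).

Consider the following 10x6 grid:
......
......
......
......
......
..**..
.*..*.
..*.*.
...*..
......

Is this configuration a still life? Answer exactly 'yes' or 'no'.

Answer: yes

Derivation:
Compute generation 1 and compare to generation 0 (given above):
Generation 1:
......
......
......
......
......
..**..
.*..*.
..*.*.
...*..
......
The grids are IDENTICAL -> still life.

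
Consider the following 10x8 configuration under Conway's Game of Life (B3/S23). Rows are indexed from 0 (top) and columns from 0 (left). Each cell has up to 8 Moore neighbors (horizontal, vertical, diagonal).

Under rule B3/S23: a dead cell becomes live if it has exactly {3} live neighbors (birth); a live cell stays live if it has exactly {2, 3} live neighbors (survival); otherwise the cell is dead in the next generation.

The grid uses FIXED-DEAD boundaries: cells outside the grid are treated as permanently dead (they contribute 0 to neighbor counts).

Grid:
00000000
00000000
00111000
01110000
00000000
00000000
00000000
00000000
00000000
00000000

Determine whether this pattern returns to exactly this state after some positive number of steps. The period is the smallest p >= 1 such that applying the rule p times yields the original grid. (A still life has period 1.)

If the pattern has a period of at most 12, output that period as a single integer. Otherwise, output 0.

Simulating and comparing each generation to the original:
Gen 0 (original, given above): 6 live cells
Gen 1: 6 live cells, differs from original
Gen 2: 6 live cells, MATCHES original -> period = 2

Answer: 2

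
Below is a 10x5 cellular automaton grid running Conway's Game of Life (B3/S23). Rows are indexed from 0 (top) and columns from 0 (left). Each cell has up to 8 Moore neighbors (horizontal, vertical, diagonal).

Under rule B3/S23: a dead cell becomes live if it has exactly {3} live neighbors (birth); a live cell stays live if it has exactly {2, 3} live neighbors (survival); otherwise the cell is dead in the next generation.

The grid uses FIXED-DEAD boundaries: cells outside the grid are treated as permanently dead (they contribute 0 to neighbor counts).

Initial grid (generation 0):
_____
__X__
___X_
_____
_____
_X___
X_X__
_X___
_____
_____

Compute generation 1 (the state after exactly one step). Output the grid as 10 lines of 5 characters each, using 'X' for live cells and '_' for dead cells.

Answer: _____
_____
_____
_____
_____
_X___
X_X__
_X___
_____
_____

Derivation:
Simulating step by step:
Generation 0 (given above): 6 live cells
Generation 1: 4 live cells
(generation 1 grid is the final answer)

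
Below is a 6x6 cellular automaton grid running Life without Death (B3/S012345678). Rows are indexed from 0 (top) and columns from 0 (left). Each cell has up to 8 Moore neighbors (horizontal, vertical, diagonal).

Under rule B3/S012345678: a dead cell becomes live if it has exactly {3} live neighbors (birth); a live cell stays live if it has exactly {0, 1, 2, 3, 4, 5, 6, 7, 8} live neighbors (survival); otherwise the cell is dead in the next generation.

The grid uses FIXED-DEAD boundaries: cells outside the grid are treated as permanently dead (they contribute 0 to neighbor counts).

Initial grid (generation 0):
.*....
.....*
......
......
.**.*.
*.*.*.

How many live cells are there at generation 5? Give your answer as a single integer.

Simulating step by step:
Generation 0 (given above): 8 live cells
Generation 1: 8 live cells
.*....
.....*
......
......
.**.*.
*.*.*.
Generation 2: 8 live cells
.*....
.....*
......
......
.**.*.
*.*.*.
Generation 3: 8 live cells
.*....
.....*
......
......
.**.*.
*.*.*.
Generation 4: 8 live cells
.*....
.....*
......
......
.**.*.
*.*.*.
Generation 5: 8 live cells
.*....
.....*
......
......
.**.*.
*.*.*.
Population at generation 5: 8

Answer: 8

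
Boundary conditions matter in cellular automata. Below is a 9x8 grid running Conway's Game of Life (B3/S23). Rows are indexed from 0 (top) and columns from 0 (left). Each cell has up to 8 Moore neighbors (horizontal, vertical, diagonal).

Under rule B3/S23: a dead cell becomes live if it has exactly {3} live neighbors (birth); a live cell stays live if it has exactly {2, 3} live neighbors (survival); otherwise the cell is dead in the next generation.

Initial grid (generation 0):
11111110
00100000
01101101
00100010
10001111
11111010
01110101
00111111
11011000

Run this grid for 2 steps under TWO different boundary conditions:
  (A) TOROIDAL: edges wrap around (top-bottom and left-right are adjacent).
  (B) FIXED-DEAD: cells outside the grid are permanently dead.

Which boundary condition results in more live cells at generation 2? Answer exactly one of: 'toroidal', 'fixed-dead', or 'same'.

Answer: fixed-dead

Derivation:
Under TOROIDAL boundary, generation 2:
10000011
01000101
01100010
00110100
00000000
00000000
00000000
00000000
10000011
Population = 15

Under FIXED-DEAD boundary, generation 2:
01111000
10000010
01100000
00110110
01000000
11000000
11000000
11000011
00000000
Population = 21

Comparison: toroidal=15, fixed-dead=21 -> fixed-dead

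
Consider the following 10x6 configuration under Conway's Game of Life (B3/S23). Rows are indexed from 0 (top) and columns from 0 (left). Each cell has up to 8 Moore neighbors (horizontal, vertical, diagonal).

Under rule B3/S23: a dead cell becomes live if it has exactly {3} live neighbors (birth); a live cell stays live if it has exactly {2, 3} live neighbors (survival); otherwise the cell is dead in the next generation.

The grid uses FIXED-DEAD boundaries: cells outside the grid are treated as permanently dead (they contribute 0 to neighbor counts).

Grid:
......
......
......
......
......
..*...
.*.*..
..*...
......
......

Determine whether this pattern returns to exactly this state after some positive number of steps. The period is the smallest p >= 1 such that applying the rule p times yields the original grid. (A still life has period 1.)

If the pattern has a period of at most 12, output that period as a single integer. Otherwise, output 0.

Answer: 1

Derivation:
Simulating and comparing each generation to the original:
Gen 0 (original, given above): 4 live cells
Gen 1: 4 live cells, MATCHES original -> period = 1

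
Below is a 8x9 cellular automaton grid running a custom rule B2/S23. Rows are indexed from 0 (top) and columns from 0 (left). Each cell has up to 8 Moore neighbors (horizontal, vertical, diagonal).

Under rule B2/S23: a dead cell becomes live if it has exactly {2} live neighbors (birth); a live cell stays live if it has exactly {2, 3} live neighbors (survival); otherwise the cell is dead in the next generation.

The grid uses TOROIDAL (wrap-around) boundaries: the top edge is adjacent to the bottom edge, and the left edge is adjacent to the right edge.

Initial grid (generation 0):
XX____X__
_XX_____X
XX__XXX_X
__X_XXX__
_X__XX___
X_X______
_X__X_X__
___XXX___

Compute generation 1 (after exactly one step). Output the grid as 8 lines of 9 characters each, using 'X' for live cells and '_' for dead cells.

Answer: XX_____XX
__XXX___X
____X_X_X
__X_____X
XX__X____
X_X___X__
XX__X____
___XX__X_

Derivation:
Simulating step by step:
Generation 0 (given above): 27 live cells
Generation 1: 25 live cells
(generation 1 grid is the final answer)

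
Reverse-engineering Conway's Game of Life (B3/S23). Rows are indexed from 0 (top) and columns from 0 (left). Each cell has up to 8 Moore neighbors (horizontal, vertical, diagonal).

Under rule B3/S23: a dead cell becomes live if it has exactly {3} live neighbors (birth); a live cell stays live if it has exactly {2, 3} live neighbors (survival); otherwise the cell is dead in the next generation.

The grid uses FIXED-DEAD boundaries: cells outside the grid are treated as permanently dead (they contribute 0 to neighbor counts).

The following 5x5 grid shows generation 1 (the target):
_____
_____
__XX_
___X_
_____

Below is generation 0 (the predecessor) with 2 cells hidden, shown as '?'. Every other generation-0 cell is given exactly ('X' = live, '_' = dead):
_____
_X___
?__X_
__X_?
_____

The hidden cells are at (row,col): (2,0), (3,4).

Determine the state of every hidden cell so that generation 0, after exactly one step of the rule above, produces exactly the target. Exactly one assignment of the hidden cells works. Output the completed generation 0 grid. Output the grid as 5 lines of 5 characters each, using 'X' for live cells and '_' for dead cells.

Answer: _____
_X___
___X_
__X_X
_____

Derivation:
Hidden generation-0 cells (in order): (2,0), (3,4).
A hidden cell only influences target cells in its own 3x3 neighborhood. Try each of the 2^2 = 4 assignments, step the completed generation 0 forward once under B3/S23, and compare with the target:
  (2,0)=_ (3,4)=_ -> step gives (2,3)='_' but target has 'X' -> reject
  (2,0)=_ (3,4)=X -> step reproduces the target at every cell -> ACCEPT
  (2,0)=X (3,4)=_ -> step gives (2,1)='X' but target has '_' -> reject
  (2,0)=X (3,4)=X -> step gives (2,1)='X' but target has '_' -> reject
Unique solution: (2,0)=dead, (3,4)=live.
Check: live-neighbor counts of every cell in the completed generation 0:
11100
10211
12322
01131
01121
Applying B3/S23 to generation 0 with these counts gives:
_____
_____
__XX_
___X_
_____
which matches the target exactly.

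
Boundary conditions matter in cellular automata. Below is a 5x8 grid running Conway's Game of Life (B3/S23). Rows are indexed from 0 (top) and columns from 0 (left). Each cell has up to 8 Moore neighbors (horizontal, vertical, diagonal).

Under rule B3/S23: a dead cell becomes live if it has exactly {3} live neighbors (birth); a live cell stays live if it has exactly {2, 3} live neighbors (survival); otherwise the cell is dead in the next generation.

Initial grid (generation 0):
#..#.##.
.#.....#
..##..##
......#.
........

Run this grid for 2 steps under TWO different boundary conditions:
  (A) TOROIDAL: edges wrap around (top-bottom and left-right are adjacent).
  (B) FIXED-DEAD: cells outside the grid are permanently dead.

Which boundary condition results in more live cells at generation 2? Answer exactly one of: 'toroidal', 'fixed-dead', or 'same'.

Under TOROIDAL boundary, generation 2:
#.......
.#####..
#####...
........
.....#..
Population = 12

Under FIXED-DEAD boundary, generation 2:
....###.
..####.#
..###...
......##
........
Population = 13

Comparison: toroidal=12, fixed-dead=13 -> fixed-dead

Answer: fixed-dead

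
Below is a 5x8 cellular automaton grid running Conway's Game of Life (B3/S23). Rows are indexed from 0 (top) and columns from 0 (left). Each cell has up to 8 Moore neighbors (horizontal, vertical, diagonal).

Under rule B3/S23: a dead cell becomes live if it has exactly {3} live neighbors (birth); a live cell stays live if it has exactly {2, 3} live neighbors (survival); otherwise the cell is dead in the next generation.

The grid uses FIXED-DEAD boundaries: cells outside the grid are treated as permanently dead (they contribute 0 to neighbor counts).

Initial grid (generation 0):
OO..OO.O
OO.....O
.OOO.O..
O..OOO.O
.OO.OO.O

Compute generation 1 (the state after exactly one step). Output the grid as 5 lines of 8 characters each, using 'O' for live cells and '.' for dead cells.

Simulating step by step:
Generation 0 (given above): 22 live cells
Generation 1: 11 live cells
(generation 1 grid is the final answer)

Answer: OO....O.
...O.O..
...O.O..
O.......
.OO..O..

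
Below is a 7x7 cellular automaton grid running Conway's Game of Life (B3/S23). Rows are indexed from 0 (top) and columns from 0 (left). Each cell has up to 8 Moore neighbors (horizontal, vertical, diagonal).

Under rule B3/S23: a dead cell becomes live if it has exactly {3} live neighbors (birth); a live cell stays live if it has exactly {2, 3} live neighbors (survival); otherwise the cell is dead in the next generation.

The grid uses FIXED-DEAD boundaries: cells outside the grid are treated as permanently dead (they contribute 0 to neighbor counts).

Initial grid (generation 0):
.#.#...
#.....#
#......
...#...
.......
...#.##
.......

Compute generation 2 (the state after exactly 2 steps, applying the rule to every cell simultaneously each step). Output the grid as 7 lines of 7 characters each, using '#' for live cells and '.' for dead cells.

Answer: .......
.......
.......
.......
.......
.......
.......

Derivation:
Simulating step by step:
Generation 0 (given above): 9 live cells
Generation 1: 3 live cells
.......
##.....
.......
.......
....#..
.......
.......
Generation 2: 0 live cells
(generation 2 grid is the final answer)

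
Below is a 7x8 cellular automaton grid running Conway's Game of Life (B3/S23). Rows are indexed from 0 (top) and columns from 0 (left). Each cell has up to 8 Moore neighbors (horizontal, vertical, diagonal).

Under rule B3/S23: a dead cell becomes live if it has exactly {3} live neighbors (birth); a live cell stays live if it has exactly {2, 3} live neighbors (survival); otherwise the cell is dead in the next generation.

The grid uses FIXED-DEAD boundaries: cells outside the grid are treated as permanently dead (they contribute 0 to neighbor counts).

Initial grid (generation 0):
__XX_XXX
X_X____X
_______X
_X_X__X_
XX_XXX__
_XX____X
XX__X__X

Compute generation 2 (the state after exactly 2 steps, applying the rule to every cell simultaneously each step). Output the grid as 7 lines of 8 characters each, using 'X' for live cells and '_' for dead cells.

Answer: _X_X__XX
X_______
____XX_X
X__X____
XXXX___X
X_XX__X_
_X______

Derivation:
Simulating step by step:
Generation 0 (given above): 24 live cells
Generation 1: 28 live cells
_XXX__XX
_XXX___X
_XX___XX
XX_X_XX_
X__XXXX_
_____XX_
XXX_____
Generation 2: 20 live cells
(generation 2 grid is the final answer)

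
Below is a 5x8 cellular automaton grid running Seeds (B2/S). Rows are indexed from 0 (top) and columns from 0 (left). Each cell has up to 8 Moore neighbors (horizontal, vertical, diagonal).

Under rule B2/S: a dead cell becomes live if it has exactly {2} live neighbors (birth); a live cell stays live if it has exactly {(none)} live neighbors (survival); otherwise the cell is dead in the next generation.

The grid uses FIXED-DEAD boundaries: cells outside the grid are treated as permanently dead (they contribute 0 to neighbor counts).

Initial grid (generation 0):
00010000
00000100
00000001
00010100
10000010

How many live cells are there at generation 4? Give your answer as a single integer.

Simulating step by step:
Generation 0 (given above): 7 live cells
Generation 1: 8 live cells
00001000
00001010
00000100
00001001
00001100
Generation 2: 7 live cells
00010000
00010000
00010001
00010000
00010010
Generation 3: 6 live cells
00101000
00000000
00000000
00000011
00101000
Generation 4: 10 live cells
00010000
00010000
00000011
00010100
00010111
Population at generation 4: 10

Answer: 10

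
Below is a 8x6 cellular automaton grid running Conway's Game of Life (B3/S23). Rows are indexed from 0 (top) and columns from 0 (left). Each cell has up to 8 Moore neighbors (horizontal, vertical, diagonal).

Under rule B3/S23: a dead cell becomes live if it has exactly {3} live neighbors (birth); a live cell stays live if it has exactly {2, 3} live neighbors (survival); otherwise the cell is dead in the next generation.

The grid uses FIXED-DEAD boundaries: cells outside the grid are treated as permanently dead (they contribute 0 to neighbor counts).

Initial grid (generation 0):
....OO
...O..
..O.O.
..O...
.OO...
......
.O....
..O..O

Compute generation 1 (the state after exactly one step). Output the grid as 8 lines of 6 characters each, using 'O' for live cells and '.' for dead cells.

Simulating step by step:
Generation 0 (given above): 11 live cells
Generation 1: 9 live cells
(generation 1 grid is the final answer)

Answer: ....O.
...O.O
..O...
..O...
.OO...
.OO...
......
......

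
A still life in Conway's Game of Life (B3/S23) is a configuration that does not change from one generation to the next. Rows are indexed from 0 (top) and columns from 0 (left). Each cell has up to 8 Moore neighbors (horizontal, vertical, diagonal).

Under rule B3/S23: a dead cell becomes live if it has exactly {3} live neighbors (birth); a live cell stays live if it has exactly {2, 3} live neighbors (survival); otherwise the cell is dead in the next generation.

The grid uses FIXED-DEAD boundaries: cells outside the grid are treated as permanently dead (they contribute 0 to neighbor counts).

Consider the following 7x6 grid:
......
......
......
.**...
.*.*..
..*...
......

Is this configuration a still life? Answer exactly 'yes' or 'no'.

Answer: yes

Derivation:
Compute generation 1 and compare to generation 0 (given above):
Generation 1:
......
......
......
.**...
.*.*..
..*...
......
The grids are IDENTICAL -> still life.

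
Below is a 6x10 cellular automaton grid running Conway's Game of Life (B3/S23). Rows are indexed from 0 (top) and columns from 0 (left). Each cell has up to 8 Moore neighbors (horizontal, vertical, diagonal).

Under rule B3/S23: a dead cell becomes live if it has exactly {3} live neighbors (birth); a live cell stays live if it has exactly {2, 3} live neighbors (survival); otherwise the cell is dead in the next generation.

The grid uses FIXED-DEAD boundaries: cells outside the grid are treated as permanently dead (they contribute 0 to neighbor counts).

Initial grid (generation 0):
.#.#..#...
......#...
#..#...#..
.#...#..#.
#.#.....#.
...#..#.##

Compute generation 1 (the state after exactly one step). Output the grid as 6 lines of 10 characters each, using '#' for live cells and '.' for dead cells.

Simulating step by step:
Generation 0 (given above): 17 live cells
Generation 1: 16 live cells
(generation 1 grid is the final answer)

Answer: ..........
..#...##..
......##..
###....##.
.##.....#.
.......###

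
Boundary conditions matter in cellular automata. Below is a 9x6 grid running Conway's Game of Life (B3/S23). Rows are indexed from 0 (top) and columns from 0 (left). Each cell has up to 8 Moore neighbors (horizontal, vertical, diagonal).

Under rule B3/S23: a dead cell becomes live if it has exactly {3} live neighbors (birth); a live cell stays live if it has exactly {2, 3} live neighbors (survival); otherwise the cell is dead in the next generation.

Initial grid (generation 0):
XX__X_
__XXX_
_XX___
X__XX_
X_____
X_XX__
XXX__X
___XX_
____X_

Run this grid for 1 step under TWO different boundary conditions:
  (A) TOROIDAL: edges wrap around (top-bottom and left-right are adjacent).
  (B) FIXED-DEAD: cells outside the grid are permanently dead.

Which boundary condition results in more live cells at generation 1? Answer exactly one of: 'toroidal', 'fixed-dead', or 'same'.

Under TOROIDAL boundary, generation 1:
_XX_X_
X___XX
_X___X
X_XX_X
X_X_X_
__XX__
X____X
XXXXX_
____X_
Population = 25

Under FIXED-DEAD boundary, generation 1:
_XX_X_
X___X_
_X____
X_XX__
X_X_X_
X_XX__
X_____
_XXXXX
___XX_
Population = 23

Comparison: toroidal=25, fixed-dead=23 -> toroidal

Answer: toroidal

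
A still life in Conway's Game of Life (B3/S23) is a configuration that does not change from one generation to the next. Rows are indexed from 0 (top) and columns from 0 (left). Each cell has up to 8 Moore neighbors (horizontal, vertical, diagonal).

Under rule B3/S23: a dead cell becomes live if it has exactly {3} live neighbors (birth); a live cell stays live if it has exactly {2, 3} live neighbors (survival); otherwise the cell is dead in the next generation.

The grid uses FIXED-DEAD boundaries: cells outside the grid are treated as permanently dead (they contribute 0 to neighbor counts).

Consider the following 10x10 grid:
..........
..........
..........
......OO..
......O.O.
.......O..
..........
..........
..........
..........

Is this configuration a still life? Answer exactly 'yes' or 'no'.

Answer: yes

Derivation:
Compute generation 1 and compare to generation 0 (given above):
Generation 1:
..........
..........
..........
......OO..
......O.O.
.......O..
..........
..........
..........
..........
The grids are IDENTICAL -> still life.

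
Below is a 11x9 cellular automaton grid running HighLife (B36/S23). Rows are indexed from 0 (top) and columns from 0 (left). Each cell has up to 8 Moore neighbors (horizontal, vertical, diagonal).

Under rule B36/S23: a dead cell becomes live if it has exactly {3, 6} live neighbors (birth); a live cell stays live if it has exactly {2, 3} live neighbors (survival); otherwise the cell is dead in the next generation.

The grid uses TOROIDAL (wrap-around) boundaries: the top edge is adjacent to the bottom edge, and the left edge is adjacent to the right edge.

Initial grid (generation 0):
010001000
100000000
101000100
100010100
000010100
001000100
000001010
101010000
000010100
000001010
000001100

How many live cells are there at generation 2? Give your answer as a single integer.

Answer: 30

Derivation:
Simulating step by step:
Generation 0 (given above): 24 live cells
Generation 1: 29 live cells
000001100
100000000
100001001
010100110
000100110
000000110
010101100
000110100
000110100
000010010
000011000
Generation 2: 30 live cells
000011100
100001101
110000111
101011000
001001001
001010000
001100000
000001110
000000110
000000100
000010000
Population at generation 2: 30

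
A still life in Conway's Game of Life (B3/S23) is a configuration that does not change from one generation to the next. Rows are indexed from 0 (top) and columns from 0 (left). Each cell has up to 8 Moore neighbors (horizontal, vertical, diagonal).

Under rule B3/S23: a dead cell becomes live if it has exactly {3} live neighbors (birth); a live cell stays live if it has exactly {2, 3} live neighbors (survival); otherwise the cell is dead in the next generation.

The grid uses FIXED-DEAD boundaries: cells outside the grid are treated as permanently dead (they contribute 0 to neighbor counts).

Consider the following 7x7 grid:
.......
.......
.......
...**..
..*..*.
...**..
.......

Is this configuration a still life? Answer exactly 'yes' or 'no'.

Answer: yes

Derivation:
Compute generation 1 and compare to generation 0 (given above):
Generation 1:
.......
.......
.......
...**..
..*..*.
...**..
.......
The grids are IDENTICAL -> still life.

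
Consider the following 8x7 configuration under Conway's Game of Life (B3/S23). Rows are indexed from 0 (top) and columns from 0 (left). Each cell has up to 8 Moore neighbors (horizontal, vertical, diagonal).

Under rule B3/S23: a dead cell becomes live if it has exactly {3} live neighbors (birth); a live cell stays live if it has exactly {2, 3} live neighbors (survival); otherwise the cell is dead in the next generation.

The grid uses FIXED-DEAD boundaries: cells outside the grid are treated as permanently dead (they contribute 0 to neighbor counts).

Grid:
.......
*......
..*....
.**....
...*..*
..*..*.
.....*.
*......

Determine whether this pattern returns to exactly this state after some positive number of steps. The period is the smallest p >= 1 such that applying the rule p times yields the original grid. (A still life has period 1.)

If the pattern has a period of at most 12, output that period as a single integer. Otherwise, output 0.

Simulating and comparing each generation to the original:
Gen 0 (original, given above): 10 live cells
Gen 1: 9 live cells, differs from original
Gen 2: 11 live cells, differs from original
Gen 3: 12 live cells, differs from original
Gen 4: 14 live cells, differs from original
Gen 5: 15 live cells, differs from original
Gen 6: 18 live cells, differs from original
Gen 7: 17 live cells, differs from original
Gen 8: 21 live cells, differs from original
Gen 9: 12 live cells, differs from original
Gen 10: 7 live cells, differs from original
Gen 11: 9 live cells, differs from original
Gen 12: 9 live cells, differs from original
No period found within 12 steps.

Answer: 0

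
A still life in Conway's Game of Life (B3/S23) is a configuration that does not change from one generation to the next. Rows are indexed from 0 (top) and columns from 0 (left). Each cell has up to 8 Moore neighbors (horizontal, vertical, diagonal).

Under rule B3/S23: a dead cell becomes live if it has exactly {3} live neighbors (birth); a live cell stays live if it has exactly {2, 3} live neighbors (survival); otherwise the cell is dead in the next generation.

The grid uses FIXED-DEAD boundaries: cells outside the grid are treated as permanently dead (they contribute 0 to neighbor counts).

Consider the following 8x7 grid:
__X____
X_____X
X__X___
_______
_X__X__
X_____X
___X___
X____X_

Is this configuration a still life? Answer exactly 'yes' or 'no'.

Compute generation 1 and compare to generation 0 (given above):
Generation 1:
_______
_X_____
_______
_______
_______
_______
_______
_______
Cell (0,2) differs: gen0=1 vs gen1=0 -> NOT a still life.

Answer: no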